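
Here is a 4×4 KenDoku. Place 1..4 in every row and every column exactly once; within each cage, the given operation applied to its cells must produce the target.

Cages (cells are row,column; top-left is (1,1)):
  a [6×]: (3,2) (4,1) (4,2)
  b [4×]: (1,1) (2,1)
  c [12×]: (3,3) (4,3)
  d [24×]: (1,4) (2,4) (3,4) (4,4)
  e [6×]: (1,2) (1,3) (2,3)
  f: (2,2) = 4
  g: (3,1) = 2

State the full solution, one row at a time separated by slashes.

4 3 1 2 / 1 4 2 3 / 2 1 3 4 / 3 2 4 1

Cage f is given, which forces (2,2) = 4.
Cage g is a single given cell; hence (3,1) = 2.
Cage b needs two cells with product 4; hence (1,1) = 4.
Row 2 already has 4, so (2,1) = 1.
Column 1 now contains 1, which forces (4,1) = 3.
Cage a needs product 6, leaving (4,2) = 2.
Row 4 now contains 3, so (4,3) = 4.
Row 4 now contains 4, so (4,4) = 1.
Cage a needs product 6, which forces (3,2) = 1.
4 is placed in column 3, leaving (3,3) = 3.
Cage d needs product 24; hence (3,4) = 4.
1 is placed in column 2, leaving (1,2) = 3.
The 3 cells of cage e must have product 6, so (1,3) = 1.
Row 1 now contains 3, so (1,4) = 2.
3 is placed in column 3, which forces (2,3) = 2.
Column 4 now contains 2, so (2,4) = 3.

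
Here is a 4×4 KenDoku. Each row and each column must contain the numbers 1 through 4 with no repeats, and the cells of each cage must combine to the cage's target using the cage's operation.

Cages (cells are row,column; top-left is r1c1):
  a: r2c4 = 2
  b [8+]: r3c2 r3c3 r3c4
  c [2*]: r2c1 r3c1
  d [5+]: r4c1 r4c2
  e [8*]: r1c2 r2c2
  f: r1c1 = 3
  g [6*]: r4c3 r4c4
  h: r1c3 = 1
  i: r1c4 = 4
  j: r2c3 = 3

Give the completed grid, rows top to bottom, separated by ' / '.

F is a freebie, so r1c1 = 3.
Cage h is given, so r1c3 = 1.
Cage i is given; hence r1c4 = 4.
J is a freebie; hence r2c3 = 3.
Cage a is given, leaving r2c4 = 2.
Column 3 now contains 3; hence r3c3 = 4.
Column 3 now contains 3, which forces r4c3 = 2.
2 is placed in column 4, which forces r4c4 = 3.
Row 1 now contains 4, so r1c2 = 2.
2 is placed in row 2, so r2c1 = 1.
2 is placed in row 2, so r2c2 = 4.
Cage c needs two cells with product 2, leaving r3c1 = 2.
The 3 cells of cage b must have sum 8; hence r3c2 = 3.
3 is placed in column 4, which forces r3c4 = 1.
Column 1 already has 1, so r4c1 = 4.
Column 2 now contains 4, leaving r4c2 = 1.

3 2 1 4 / 1 4 3 2 / 2 3 4 1 / 4 1 2 3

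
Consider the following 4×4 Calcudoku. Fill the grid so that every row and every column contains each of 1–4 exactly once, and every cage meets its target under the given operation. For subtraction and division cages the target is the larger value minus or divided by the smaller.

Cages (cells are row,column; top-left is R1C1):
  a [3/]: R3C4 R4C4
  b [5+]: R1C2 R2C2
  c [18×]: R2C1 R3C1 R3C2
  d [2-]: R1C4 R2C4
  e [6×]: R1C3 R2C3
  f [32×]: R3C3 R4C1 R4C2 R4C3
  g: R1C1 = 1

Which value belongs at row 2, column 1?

Cage g is a single given cell, leaving R1C1 = 1.
The 3 cells of cage c must have product 18, so R2C1 = 3.
Row 2 now contains 3, so R2C3 = 2.
Cage c needs product 18, which forces R3C1 = 2.
The 3 cells of cage c must have product 18, so R3C2 = 3.
Cage f has product 32, leaving R3C3 = 4.
Row 3 now contains 3, so R3C4 = 1.
Column 1 now contains 2, so R4C1 = 4.
Column 3 already has 2, so R4C3 = 1.
Column 4 already has 1, so R4C4 = 3.
Cage b needs two cells with sum 5, which forces R1C2 = 4.
Column 3 already has 2; hence R1C3 = 3.
Cage d's pair has difference 2; hence R1C4 = 2.
The two cells of cage b must have sum 5, so R2C2 = 1.
Column 4 already has 1, which forces R2C4 = 4.
Row 4 already has 1, which forces R4C2 = 2.
Completed grid: 1 4 3 2 / 3 1 2 4 / 2 3 4 1 / 4 2 1 3.

3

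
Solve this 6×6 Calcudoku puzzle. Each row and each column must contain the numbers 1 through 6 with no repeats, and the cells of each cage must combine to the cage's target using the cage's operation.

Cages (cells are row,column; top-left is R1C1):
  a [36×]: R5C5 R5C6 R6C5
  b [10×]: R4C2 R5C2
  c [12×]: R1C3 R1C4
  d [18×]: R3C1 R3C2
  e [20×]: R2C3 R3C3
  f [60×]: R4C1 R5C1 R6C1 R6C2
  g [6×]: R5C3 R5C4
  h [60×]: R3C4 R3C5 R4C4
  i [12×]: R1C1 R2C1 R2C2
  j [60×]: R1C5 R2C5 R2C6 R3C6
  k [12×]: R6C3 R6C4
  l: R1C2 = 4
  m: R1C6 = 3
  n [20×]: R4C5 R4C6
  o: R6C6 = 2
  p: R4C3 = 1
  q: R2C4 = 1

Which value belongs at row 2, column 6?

4

L is a freebie, so R1C2 = 4.
M is a freebie; hence R1C6 = 3.
Cage q is given, so R2C4 = 1.
Cage p is given, so R4C3 = 1.
Cage o is given, which forces R6C6 = 2.
2 is placed in column 6; hence R5C6 = 6.
In row 1, 5 can only go at R1C5, so R1C5 = 5.
The 4 cells of cage j must have product 60, leaving R2C5 = 3.
The 4 cells of cage j must have product 60, so R2C6 = 4.
The 4 cells of cage j must have product 60, which forces R3C6 = 1.
Column 5 now contains 5, which forces R4C5 = 4.
Cage n's pair has product 20, so R4C6 = 5.
Column 5 already has 3, leaving R6C5 = 6.
Cage i needs product 12, which forces R1C1 = 1.
Row 2 now contains 4, which forces R2C3 = 5.
The two cells of cage e must have product 20, which forces R3C3 = 4.
Cage h has product 60; hence R3C4 = 5.
Column 5 now contains 6, which forces R3C5 = 2.
Row 4 already has 5, which forces R4C2 = 2.
Cage h needs product 60, leaving R4C4 = 6.
The two cells of cage b must have product 10, which forces R5C2 = 5.
Cage a needs product 36; hence R5C5 = 1.
5 is placed in column 2, leaving R6C2 = 1.
4 is placed in column 3, which forces R6C3 = 3.
3 is placed in row 6; hence R6C4 = 4.
Cage c needs two cells with product 12, so R1C3 = 6.
Column 4 now contains 6; hence R1C4 = 2.
Cage i has product 12, so R2C1 = 2.
2 is placed in column 2; hence R2C2 = 6.
Column 2 already has 6; hence R3C2 = 3.
Row 4 already has 6, leaving R4C1 = 3.
The 4 cells of cage f must have product 60; hence R5C1 = 4.
3 is placed in column 3, so R5C3 = 2.
Cage g needs two cells with product 6; hence R5C4 = 3.
Row 6 already has 4, leaving R6C1 = 5.
3 is placed in row 3, which forces R3C1 = 6.
Completed grid: 1 4 6 2 5 3 / 2 6 5 1 3 4 / 6 3 4 5 2 1 / 3 2 1 6 4 5 / 4 5 2 3 1 6 / 5 1 3 4 6 2.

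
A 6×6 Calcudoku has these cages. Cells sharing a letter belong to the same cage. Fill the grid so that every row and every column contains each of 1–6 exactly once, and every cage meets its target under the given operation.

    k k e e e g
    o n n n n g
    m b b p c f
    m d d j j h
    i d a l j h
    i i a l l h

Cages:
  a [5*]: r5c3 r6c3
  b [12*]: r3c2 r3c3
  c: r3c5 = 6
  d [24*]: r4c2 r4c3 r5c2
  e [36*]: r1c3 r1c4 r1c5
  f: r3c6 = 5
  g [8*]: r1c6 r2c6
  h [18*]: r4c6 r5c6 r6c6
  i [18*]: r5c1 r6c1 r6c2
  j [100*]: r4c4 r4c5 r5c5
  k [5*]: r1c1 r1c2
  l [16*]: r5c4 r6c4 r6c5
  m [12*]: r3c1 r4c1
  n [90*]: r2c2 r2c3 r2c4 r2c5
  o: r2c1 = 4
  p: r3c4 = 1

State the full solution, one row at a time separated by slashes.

Cage o is a single given cell, leaving r2c1 = 4.
4 is placed in row 2; hence r2c6 = 2.
Cage p is a single given cell; hence r3c4 = 1.
C is a freebie, leaving r3c5 = 6.
Cage f is given, leaving r3c6 = 5.
Cage j needs product 100, so r4c4 = 5.
Cage j needs product 100, which forces r4c5 = 4.
Cage j has product 100; hence r5c5 = 5.
1 is placed in column 4, leaving r6c4 = 4.
Column 5 already has 4, leaving r6c5 = 2.
Column 5 already has 2, leaving r1c5 = 3.
2 is placed in column 6, leaving r1c6 = 4.
Column 5 now contains 3, so r2c5 = 1.
Cage m's pair has product 12, so r3c1 = 2.
Cage m's pair has product 12, which forces r4c1 = 6.
5 is placed in row 5, which forces r5c3 = 1.
Column 4 now contains 4, leaving r5c4 = 2.
Cage a's pair has product 5; hence r6c3 = 5.
The 3 cells of cage e must have product 36; hence r1c3 = 2.
Column 4 already has 2, so r1c4 = 6.
The 4 cells of cage n must have product 90, which forces r2c2 = 5.
6 is placed in column 4, leaving r2c4 = 3.
2 is placed in column 3, which forces r4c3 = 3.
Row 4 already has 3, which forces r4c6 = 1.
Row 5 now contains 1, which forces r5c1 = 3.
Row 5 already has 2; hence r5c2 = 4.
Row 5 already has 3, leaving r5c6 = 6.
Cage i needs product 18, so r6c1 = 1.
Cage i needs product 18, which forces r6c2 = 6.
Column 6 already has 6; hence r6c6 = 3.
Column 1 now contains 1, which forces r1c1 = 5.
5 is placed in column 2; hence r1c2 = 1.
Row 2 already has 3, leaving r2c3 = 6.
Column 2 now contains 4; hence r3c2 = 3.
Column 3 already has 3, which forces r3c3 = 4.
Row 4 already has 3, which forces r4c2 = 2.

5 1 2 6 3 4 / 4 5 6 3 1 2 / 2 3 4 1 6 5 / 6 2 3 5 4 1 / 3 4 1 2 5 6 / 1 6 5 4 2 3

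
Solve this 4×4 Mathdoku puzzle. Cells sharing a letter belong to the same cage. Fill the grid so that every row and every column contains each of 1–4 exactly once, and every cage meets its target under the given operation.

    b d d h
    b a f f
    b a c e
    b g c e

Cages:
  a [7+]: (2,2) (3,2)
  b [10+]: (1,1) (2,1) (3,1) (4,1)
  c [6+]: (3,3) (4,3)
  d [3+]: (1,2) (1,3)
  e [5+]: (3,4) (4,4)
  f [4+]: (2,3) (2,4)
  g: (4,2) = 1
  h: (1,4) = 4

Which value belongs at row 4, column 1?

Cage h is given, so (1,4) = 4.
Cage g is a single given cell, so (4,2) = 1.
Column 2 already has 1, which forces (1,2) = 2.
Cage d needs two cells with sum 3, so (1,3) = 1.
1 is placed in column 3, which forces (2,3) = 3.
3 is placed in row 2, so (2,4) = 1.
Row 1 now contains 1, which forces (1,1) = 3.
3 is placed in row 2, so (2,2) = 4.
Cage b has sum 10, which forces (3,1) = 1.
The two cells of cage a must have sum 7, so (3,2) = 3.
3 is placed in row 3, which forces (3,4) = 2.
Column 4 now contains 2, which forces (4,4) = 3.
4 is placed in row 2, so (2,1) = 2.
Row 3 now contains 2, which forces (3,3) = 4.
Cage b needs sum 10, leaving (4,1) = 4.
Cage c's pair has sum 6; hence (4,3) = 2.
Completed grid: 3 2 1 4 / 2 4 3 1 / 1 3 4 2 / 4 1 2 3.

4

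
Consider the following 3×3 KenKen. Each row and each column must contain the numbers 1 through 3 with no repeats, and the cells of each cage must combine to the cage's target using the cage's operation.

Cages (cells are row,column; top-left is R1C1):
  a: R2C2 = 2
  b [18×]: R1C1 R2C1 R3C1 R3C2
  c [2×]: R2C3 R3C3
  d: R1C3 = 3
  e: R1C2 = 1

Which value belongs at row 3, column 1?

Cage e is given, which forces R1C2 = 1.
Cage d is given; hence R1C3 = 3.
A is a freebie, so R2C2 = 2.
Row 2 now contains 2, so R2C3 = 1.
Cage b has product 18, which forces R3C2 = 3.
Column 3 already has 1, which forces R3C3 = 2.
Row 1 already has 3, which forces R1C1 = 2.
Row 2 now contains 1, leaving R2C1 = 3.
Row 3 already has 2, leaving R3C1 = 1.
Filled in: 2 1 3 / 3 2 1 / 1 3 2.

1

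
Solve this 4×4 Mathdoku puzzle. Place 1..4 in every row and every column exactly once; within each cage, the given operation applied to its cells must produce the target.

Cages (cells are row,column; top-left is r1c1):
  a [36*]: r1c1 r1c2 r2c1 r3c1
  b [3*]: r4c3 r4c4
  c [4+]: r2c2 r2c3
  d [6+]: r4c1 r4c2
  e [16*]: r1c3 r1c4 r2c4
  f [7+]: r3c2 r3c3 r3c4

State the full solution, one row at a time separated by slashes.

1 3 2 4 / 4 1 3 2 / 3 2 4 1 / 2 4 1 3

The 4 cells of cage a must have product 36, leaving r1c2 = 3.
Column 2 already has 3, leaving r2c2 = 1.
Row 2 already has 1, leaving r2c3 = 3.
3 is placed in column 3; hence r4c3 = 1.
Row 4 now contains 1; hence r4c4 = 3.
Cage a has product 36; hence r1c1 = 1.
Row 1 already has 1; hence r1c4 = 4.
Row 2 already has 3; hence r2c1 = 4.
Column 4 now contains 4; hence r2c4 = 2.
Cage a has product 36, leaving r3c1 = 3.
Cage f has sum 7, which forces r3c4 = 1.
Column 1 now contains 4, so r4c1 = 2.
Row 4 already has 2, which forces r4c2 = 4.
Row 1 now contains 4, which forces r1c3 = 2.
Column 2 already has 4; hence r3c2 = 2.
The 3 cells of cage f must have sum 7, so r3c3 = 4.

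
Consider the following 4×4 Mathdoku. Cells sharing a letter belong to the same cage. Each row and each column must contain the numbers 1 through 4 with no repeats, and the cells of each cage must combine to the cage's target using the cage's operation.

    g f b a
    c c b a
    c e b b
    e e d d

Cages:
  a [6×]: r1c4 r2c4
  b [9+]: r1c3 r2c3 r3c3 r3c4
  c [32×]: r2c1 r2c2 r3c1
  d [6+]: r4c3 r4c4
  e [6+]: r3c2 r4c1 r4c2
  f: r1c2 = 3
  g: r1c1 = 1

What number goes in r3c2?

2

Cage g is a single given cell; hence r1c1 = 1.
Cage f is given, which forces r1c2 = 3.
Row 1 now contains 3; hence r1c4 = 2.
Cage c has product 32, leaving r2c1 = 2.
Cage c needs product 32, leaving r2c2 = 4.
2 is placed in column 4, so r2c4 = 3.
The 3 cells of cage c must have product 32, so r3c1 = 4.
Column 4 now contains 3, leaving r3c4 = 1.
Column 1 now contains 2, which forces r4c1 = 3.
2 is placed in column 4, so r4c4 = 4.
Row 1 now contains 2, which forces r1c3 = 4.
Row 2 already has 3, so r2c3 = 1.
Row 3 already has 1, leaving r3c2 = 2.
The 4 cells of cage b must have sum 9, so r3c3 = 3.
The 3 cells of cage e must have sum 6; hence r4c2 = 1.
4 is placed in row 4, which forces r4c3 = 2.
The full grid is 1 3 4 2 / 2 4 1 3 / 4 2 3 1 / 3 1 2 4.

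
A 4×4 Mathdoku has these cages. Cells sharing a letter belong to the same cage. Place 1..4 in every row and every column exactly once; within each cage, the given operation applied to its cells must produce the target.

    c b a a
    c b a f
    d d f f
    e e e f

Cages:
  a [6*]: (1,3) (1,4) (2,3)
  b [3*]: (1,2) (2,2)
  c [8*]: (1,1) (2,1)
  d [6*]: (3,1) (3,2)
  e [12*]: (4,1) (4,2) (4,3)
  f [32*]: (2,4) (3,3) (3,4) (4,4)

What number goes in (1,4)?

The 4 cells of cage f must have product 32, which forces (3,3) = 4.
In row 1, 4 can only go at (1,1), so (1,1) = 4.
Column 1 already has 4, which forces (2,1) = 2.
Column 1 now contains 2, so (3,1) = 3.
3 is placed in row 3, leaving (3,2) = 2.
2 is placed in row 3, which forces (3,4) = 1.
3 is placed in column 1, leaving (4,1) = 1.
Cage e has product 12, leaving (4,2) = 4.
Row 4 now contains 1, which forces (4,3) = 3.
Row 4 now contains 4; hence (4,4) = 2.
Cage a has product 6, so (1,3) = 2.
2 is placed in column 4, which forces (1,4) = 3.
Column 3 already has 3, which forces (2,3) = 1.
Column 4 already has 1, which forces (2,4) = 4.
3 is placed in row 1; hence (1,2) = 1.
Row 2 now contains 1; hence (2,2) = 3.
Completed grid: 4 1 2 3 / 2 3 1 4 / 3 2 4 1 / 1 4 3 2.

3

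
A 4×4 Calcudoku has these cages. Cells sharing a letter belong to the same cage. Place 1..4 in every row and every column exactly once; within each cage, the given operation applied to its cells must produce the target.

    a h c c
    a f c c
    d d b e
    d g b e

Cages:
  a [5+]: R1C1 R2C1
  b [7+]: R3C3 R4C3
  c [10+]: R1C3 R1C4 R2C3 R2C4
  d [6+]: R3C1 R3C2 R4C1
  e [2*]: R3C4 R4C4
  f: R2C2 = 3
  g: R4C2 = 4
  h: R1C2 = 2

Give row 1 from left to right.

Cage h is a single given cell, leaving R1C2 = 2.
F is a freebie, which forces R2C2 = 3.
3 is placed in column 2; hence R3C2 = 1.
1 is placed in row 3, which forces R3C4 = 2.
G is a freebie, which forces R4C2 = 4.
Row 4 now contains 4, so R4C3 = 3.
Column 4 already has 2; hence R4C4 = 1.
The 4 cells of cage c must have sum 10, which forces R1C3 = 1.
Cage c needs sum 10, leaving R1C4 = 3.
The 4 cells of cage c must have sum 10; hence R2C3 = 2.
Column 4 now contains 1; hence R2C4 = 4.
The 3 cells of cage d must have sum 6, which forces R3C1 = 3.
3 is placed in column 3, leaving R3C3 = 4.
1 is placed in row 4, so R4C1 = 2.
Row 1 now contains 3; hence R1C1 = 4.
4 is placed in row 2, so R2C1 = 1.
The full grid is 4 2 1 3 / 1 3 2 4 / 3 1 4 2 / 2 4 3 1.

4 2 1 3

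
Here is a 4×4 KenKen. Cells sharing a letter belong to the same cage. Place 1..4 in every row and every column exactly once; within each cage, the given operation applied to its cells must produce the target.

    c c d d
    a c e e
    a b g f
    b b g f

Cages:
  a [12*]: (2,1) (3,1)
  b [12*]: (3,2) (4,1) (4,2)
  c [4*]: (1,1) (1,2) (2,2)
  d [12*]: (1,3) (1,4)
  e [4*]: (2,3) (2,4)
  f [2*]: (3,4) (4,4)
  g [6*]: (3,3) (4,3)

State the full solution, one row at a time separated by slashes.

2 1 4 3 / 3 2 1 4 / 4 3 2 1 / 1 4 3 2

Row 1 needs a 2, and only (1,1) is open for it.
Cage c needs product 4; hence (1,2) = 1.
Cage c needs product 4, leaving (2,2) = 2.
Cage b has product 12, leaving (4,1) = 1.
Row 4 already has 1, so (4,4) = 2.
Cage g's pair has product 6; hence (3,3) = 2.
Column 4 now contains 2; hence (3,4) = 1.
2 is placed in row 4, which forces (4,3) = 3.
Column 3 now contains 3, leaving (1,3) = 4.
Cage d's pair has product 12; hence (1,4) = 3.
Cage e needs two cells with product 4, which forces (2,3) = 1.
1 is placed in column 4, which forces (2,4) = 4.
Cage b has product 12; hence (3,2) = 3.
Row 4 now contains 3, leaving (4,2) = 4.
Row 2 now contains 4, which forces (2,1) = 3.
Row 3 now contains 3, so (3,1) = 4.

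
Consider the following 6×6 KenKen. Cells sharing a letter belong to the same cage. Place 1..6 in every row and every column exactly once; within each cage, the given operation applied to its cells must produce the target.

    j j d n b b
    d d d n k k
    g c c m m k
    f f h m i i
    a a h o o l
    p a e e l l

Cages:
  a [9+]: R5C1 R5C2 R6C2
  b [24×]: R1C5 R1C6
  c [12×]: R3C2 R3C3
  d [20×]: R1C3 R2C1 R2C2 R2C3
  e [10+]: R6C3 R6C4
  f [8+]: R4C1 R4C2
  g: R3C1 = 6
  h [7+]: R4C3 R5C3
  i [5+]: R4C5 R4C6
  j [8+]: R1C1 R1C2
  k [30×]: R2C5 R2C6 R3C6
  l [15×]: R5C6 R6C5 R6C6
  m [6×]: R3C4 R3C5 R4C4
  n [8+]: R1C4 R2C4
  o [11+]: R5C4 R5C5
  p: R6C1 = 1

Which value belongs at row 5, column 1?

Cage g is a single given cell; hence R3C1 = 6.
Cage p is given, which forces R6C1 = 1.
Cage l needs product 15, so R5C6 = 1.
In row 1, 1 can only go at R1C3, so R1C3 = 1.
The 4 cells of cage d must have product 20, which forces R2C2 = 1.
The only place for 6 in row 2 is R2C4.
The two cells of cage n must have sum 8; hence R1C4 = 2.
6 is placed in column 4, leaving R5C4 = 5.
The two cells of cage o must have sum 11; hence R5C5 = 6.
Cage e needs two cells with sum 10, so R6C3 = 6.
6 is placed in column 4, leaving R6C4 = 4.
Column 5 already has 6; hence R1C5 = 4.
Cage b needs two cells with product 24, leaving R1C6 = 6.
Cage m needs product 6; hence R3C5 = 2.
The 3 cells of cage k must have product 30, which forces R2C6 = 2.
Column 6 already has 2, which forces R4C6 = 4.
Cage i needs two cells with sum 5, so R4C5 = 1.
The 3 cells of cage m must have product 6; hence R3C4 = 1.
Row 4 already has 1, which forces R4C4 = 3.
Cage f's pair has sum 8, which forces R4C1 = 2.
Cage f needs two cells with sum 8, so R4C2 = 6.
Row 4 now contains 3; hence R4C3 = 5.
Cage h needs two cells with sum 7, leaving R5C3 = 2.
The 4 cells of cage d must have product 20, leaving R2C1 = 5.
5 is placed in column 3, leaving R2C3 = 4.
Row 2 already has 5; hence R2C5 = 3.
Column 3 already has 4, so R3C3 = 3.
Row 3 now contains 3, leaving R3C6 = 5.
Cage a needs sum 9, leaving R6C2 = 2.
Column 5 now contains 3; hence R6C5 = 5.
Column 6 already has 5; hence R6C6 = 3.
5 is placed in column 1; hence R1C1 = 3.
Cage j needs two cells with sum 8; hence R1C2 = 5.
Row 3 now contains 3, leaving R3C2 = 4.
3 is placed in column 1, which forces R5C1 = 4.
Column 2 now contains 4, so R5C2 = 3.
The full grid is 3 5 1 2 4 6 / 5 1 4 6 3 2 / 6 4 3 1 2 5 / 2 6 5 3 1 4 / 4 3 2 5 6 1 / 1 2 6 4 5 3.

4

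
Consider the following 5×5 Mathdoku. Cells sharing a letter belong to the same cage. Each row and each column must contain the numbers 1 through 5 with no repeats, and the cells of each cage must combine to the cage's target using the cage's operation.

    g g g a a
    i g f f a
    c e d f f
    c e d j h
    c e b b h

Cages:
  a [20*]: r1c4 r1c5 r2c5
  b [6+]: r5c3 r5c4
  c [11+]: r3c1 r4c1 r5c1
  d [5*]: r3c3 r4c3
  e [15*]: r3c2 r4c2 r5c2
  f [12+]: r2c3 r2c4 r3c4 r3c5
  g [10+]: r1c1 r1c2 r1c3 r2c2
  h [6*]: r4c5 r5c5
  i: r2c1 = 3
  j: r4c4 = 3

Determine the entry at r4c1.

4

Cage i is given; hence r2c1 = 3.
J is a freebie, which forces r4c4 = 3.
Row 4 now contains 3; hence r4c5 = 2.
Column 5 now contains 2, leaving r5c5 = 3.
Cage e needs product 15, which forces r3c2 = 3.
In row 1, 3 can only go at r1c3, so r1c3 = 3.
In row 4, 4 can only go at r4c1, so r4c1 = 4.
The only place for 1 in column 1 is r1c1.
The 3 cells of cage a must have product 20, which forces r2c5 = 1.
In row 1, 2 can only go at r1c2, so r1c2 = 2.
Column 2 already has 2, so r2c2 = 4.
Cage f needs sum 12, so r3c4 = 1.
The 4 cells of cage f must have sum 12; hence r3c5 = 4.
Cage a has product 20, which forces r1c4 = 4.
Column 5 already has 4, which forces r1c5 = 5.
Row 3 now contains 1, which forces r3c3 = 5.
The two cells of cage d must have product 5; hence r4c3 = 1.
Column 3 now contains 5, leaving r2c3 = 2.
Cage f has sum 12; hence r2c4 = 5.
5 is placed in row 3, leaving r3c1 = 2.
1 is placed in row 4, which forces r4c2 = 5.
The 3 cells of cage c must have sum 11, which forces r5c1 = 5.
Cage e needs product 15, so r5c2 = 1.
Cage b's pair has sum 6, so r5c3 = 4.
The two cells of cage b must have sum 6, which forces r5c4 = 2.
Completed grid: 1 2 3 4 5 / 3 4 2 5 1 / 2 3 5 1 4 / 4 5 1 3 2 / 5 1 4 2 3.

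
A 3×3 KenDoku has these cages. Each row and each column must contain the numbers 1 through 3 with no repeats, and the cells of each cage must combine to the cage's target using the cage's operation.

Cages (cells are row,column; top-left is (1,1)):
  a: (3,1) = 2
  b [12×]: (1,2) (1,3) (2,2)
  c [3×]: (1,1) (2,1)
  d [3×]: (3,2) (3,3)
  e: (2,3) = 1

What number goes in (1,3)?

Cage b has product 12, so (1,2) = 3.
Cage b has product 12, so (1,3) = 2.
The 3 cells of cage b must have product 12, which forces (2,2) = 2.
E is a freebie, leaving (2,3) = 1.
A is a freebie, leaving (3,1) = 2.
Column 2 now contains 3, so (3,2) = 1.
1 is placed in column 3, leaving (3,3) = 3.
Row 1 now contains 3, so (1,1) = 1.
1 is placed in row 2; hence (2,1) = 3.
Filled in: 1 3 2 / 3 2 1 / 2 1 3.

2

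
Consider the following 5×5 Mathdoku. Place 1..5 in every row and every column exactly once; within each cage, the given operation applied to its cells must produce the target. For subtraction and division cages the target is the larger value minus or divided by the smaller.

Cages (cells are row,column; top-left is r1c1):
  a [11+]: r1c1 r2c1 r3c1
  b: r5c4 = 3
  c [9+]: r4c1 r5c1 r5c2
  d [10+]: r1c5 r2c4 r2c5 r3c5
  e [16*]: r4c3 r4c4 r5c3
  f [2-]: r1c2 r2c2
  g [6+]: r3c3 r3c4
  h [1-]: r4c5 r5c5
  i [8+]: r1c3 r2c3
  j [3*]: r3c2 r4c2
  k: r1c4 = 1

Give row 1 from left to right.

2 4 5 1 3

Cage k is a single given cell, leaving r1c4 = 1.
Cage b is given; hence r5c4 = 3.
In row 4, 5 can only go at r4c5, so r4c5 = 5.
The two cells of cage h must have difference 1, leaving r5c5 = 4.
Cage d has sum 10, leaving r2c4 = 4.
Cage e needs product 16, so r4c3 = 4.
The 3 cells of cage e must have product 16, leaving r4c4 = 2.
Row 5 now contains 4, leaving r5c3 = 2.
Column 3 already has 2, leaving r3c3 = 1.
Column 4 now contains 2, leaving r3c4 = 5.
Row 4 already has 2, leaving r4c1 = 3.
Row 4 now contains 3, so r4c2 = 1.
Column 2 already has 1; hence r5c2 = 5.
Cage f needs two cells with difference 2; hence r1c2 = 4.
Cage f needs two cells with difference 2, so r2c2 = 2.
The 4 cells of cage d must have sum 10; hence r2c5 = 1.
Row 3 already has 1, leaving r3c2 = 3.
Row 3 now contains 3; hence r3c5 = 2.
Row 5 now contains 5, leaving r5c1 = 1.
The 3 cells of cage a must have sum 11, leaving r1c1 = 2.
Column 5 now contains 2; hence r1c5 = 3.
2 is placed in row 2, so r2c1 = 5.
5 is placed in row 2, leaving r2c3 = 3.
2 is placed in row 3, leaving r3c1 = 4.
Row 1 already has 3, so r1c3 = 5.
Filled in: 2 4 5 1 3 / 5 2 3 4 1 / 4 3 1 5 2 / 3 1 4 2 5 / 1 5 2 3 4.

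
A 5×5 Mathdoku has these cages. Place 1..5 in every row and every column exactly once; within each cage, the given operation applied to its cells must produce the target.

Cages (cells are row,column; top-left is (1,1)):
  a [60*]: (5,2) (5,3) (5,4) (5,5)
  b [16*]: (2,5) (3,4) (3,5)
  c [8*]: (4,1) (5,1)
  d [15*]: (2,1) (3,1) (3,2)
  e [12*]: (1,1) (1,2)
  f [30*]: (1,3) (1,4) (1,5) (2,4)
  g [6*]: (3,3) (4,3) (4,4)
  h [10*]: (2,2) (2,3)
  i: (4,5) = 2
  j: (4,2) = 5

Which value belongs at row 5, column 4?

5

J is a freebie; hence (4,2) = 5.
Cage i is given; hence (4,5) = 2.
Column 2 already has 5, so (2,2) = 2.
Cage h's pair has product 10, leaving (2,3) = 5.
Column 5 now contains 2, so (2,5) = 4.
The 3 cells of cage g must have product 6; hence (3,3) = 2.
The 3 cells of cage b must have product 16, so (3,4) = 4.
Cage b has product 16, leaving (3,5) = 1.
2 is placed in row 4, so (4,1) = 4.
Cage c needs two cells with product 8, leaving (5,1) = 2.
4 is placed in column 1, leaving (1,1) = 3.
Cage e needs two cells with product 12; hence (1,2) = 4.
Row 1 already has 3, leaving (1,3) = 1.
Cage f needs product 30; hence (1,4) = 2.
Cage f has product 30; hence (1,5) = 5.
The 3 cells of cage d must have product 15, so (2,1) = 1.
Row 2 now contains 1; hence (2,4) = 3.
The 3 cells of cage d must have product 15; hence (3,1) = 5.
Row 3 already has 1, leaving (3,2) = 3.
Column 3 now contains 1, which forces (4,3) = 3.
Column 4 now contains 3; hence (4,4) = 1.
Column 2 now contains 3, so (5,2) = 1.
3 is placed in column 3; hence (5,3) = 4.
Column 4 now contains 1; hence (5,4) = 5.
Column 5 now contains 5, so (5,5) = 3.
The full grid is 3 4 1 2 5 / 1 2 5 3 4 / 5 3 2 4 1 / 4 5 3 1 2 / 2 1 4 5 3.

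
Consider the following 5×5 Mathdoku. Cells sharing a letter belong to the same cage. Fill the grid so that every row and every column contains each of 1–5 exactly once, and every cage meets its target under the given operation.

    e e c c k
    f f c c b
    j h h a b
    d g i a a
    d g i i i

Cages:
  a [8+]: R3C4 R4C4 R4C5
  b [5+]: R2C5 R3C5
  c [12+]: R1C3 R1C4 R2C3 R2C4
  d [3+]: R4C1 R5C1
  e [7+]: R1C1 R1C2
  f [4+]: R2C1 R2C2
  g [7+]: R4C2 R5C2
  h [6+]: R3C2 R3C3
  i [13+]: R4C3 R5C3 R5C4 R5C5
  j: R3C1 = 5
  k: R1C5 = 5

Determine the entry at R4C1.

Cage k is a single given cell, leaving R1C5 = 5.
J is a freebie; hence R3C1 = 5.
Column 1 needs a 4, and only R1C1 is open for it.
Row 1 now contains 4; hence R1C2 = 3.
Column 2 now contains 3, leaving R2C2 = 1.
Row 2 already has 1; hence R2C1 = 3.
Row 2 needs a 2, and only R2C5 is open for it.
The two cells of cage b must have sum 5, which forces R3C5 = 3.
Row 3 needs a 1, and only R3C4 is open for it.
Cage c has sum 12, so R1C3 = 1.
Column 4 already has 1, leaving R1C4 = 2.
The 3 cells of cage a must have sum 8, so R4C4 = 3.
Cage a needs sum 8, so R4C5 = 4.
Column 5 already has 4, so R5C5 = 1.
The two cells of cage d must have sum 3, which forces R4C1 = 1.
The 4 cells of cage i must have sum 13, leaving R4C3 = 5.
Row 5 now contains 1; hence R5C1 = 2.
Row 5 already has 2, leaving R5C2 = 5.
Row 5 already has 2; hence R5C3 = 3.
Row 5 now contains 5, so R5C4 = 4.
Column 3 already has 5, which forces R2C3 = 4.
Column 4 now contains 4, which forces R2C4 = 5.
4 is placed in column 3, which forces R3C3 = 2.
Row 4 already has 5, leaving R4C2 = 2.
Row 3 already has 2, so R3C2 = 4.
Filled in: 4 3 1 2 5 / 3 1 4 5 2 / 5 4 2 1 3 / 1 2 5 3 4 / 2 5 3 4 1.

1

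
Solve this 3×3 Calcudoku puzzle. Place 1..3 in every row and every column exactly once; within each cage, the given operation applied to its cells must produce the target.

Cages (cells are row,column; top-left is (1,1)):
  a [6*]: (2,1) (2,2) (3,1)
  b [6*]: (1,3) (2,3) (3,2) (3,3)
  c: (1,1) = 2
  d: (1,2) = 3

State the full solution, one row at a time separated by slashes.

2 3 1 / 1 2 3 / 3 1 2

C is a freebie; hence (1,1) = 2.
D is a freebie, leaving (1,2) = 3.
3 is placed in row 1, leaving (1,3) = 1.
The 4 cells of cage b must have product 6, leaving (3,2) = 1.
The 3 cells of cage a must have product 6, so (2,1) = 1.
Column 2 now contains 1; hence (2,2) = 2.
Row 2 already has 2, leaving (2,3) = 3.
1 is placed in row 3, which forces (3,1) = 3.
Column 3 already has 3; hence (3,3) = 2.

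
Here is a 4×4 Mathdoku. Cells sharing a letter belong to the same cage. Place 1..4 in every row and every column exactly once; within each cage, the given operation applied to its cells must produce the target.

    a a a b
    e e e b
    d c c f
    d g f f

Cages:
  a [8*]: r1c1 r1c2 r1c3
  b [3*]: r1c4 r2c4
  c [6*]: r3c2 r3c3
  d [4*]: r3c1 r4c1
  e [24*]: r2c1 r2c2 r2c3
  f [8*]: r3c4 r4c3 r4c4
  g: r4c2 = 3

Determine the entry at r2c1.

3

Cage g is given, which forces r4c2 = 3.
Column 2 now contains 3, which forces r3c2 = 2.
Cage c's pair has product 6, which forces r3c3 = 3.
Cage e needs product 24, which forces r2c1 = 3.
2 is placed in column 2; hence r2c2 = 4.
Cage e needs product 24, so r2c3 = 2.
3 is placed in row 2, leaving r2c4 = 1.
1 is placed in column 4, so r3c4 = 4.
Column 4 already has 4, leaving r4c4 = 2.
Cage a has product 8, leaving r1c1 = 2.
4 is placed in column 2; hence r1c2 = 1.
The 3 cells of cage a must have product 8; hence r1c3 = 4.
1 is placed in column 4, leaving r1c4 = 3.
4 is placed in row 3, so r3c1 = 1.
The two cells of cage d must have product 4, so r4c1 = 4.
Cage f has product 8, which forces r4c3 = 1.
Filled in: 2 1 4 3 / 3 4 2 1 / 1 2 3 4 / 4 3 1 2.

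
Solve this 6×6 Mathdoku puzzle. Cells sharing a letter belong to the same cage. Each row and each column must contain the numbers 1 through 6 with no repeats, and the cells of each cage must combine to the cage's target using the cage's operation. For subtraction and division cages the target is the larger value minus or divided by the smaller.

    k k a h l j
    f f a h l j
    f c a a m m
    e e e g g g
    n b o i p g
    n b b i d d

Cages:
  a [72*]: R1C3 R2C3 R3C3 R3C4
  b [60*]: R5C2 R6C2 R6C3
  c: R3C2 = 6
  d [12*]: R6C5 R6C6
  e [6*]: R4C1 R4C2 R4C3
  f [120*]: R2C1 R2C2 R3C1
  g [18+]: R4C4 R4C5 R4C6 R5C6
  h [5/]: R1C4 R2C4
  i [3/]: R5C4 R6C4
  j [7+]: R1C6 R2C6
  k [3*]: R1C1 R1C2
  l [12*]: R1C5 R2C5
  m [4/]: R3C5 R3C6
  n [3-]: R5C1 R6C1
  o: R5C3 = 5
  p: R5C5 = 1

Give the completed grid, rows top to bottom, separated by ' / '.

3 1 4 5 6 2 / 6 4 3 1 2 5 / 5 6 2 3 4 1 / 2 3 1 4 5 6 / 4 2 5 6 1 3 / 1 5 6 2 3 4

Cage c is given, so R3C2 = 6.
Cage o is a single given cell; hence R5C3 = 5.
Cage p is given, so R5C5 = 1.
Cage f has product 120; hence R2C1 = 6.
1 is placed in column 5; hence R3C5 = 4.
The two cells of cage m must have quotient 4, leaving R3C6 = 1.
The 3 cells of cage b must have product 60, so R6C2 = 5.
Cage l needs two cells with product 12; hence R1C5 = 6.
5 is placed in column 2, which forces R2C2 = 4.
The two cells of cage l must have product 12; hence R2C5 = 2.
Row 3 already has 4, so R3C1 = 5.
Cage n needs two cells with difference 3, which forces R5C1 = 4.
Cage n's pair has difference 3, so R6C1 = 1.
Column 5 already has 2; hence R6C5 = 3.
1 is placed in column 1, leaving R1C1 = 3.
Cage k needs two cells with product 3; hence R1C2 = 1.
The 4 cells of cage a must have product 72, leaving R1C3 = 4.
Row 1 now contains 1, so R1C4 = 5.
4 is placed in row 1, so R1C6 = 2.
2 is placed in row 2, leaving R2C3 = 3.
Column 4 now contains 5; hence R2C4 = 1.
Row 2 now contains 3, so R2C6 = 5.
The 4 cells of cage a must have product 72, so R3C3 = 2.
The 4 cells of cage a must have product 72, so R3C4 = 3.
Column 1 already has 3, leaving R4C1 = 2.
Row 4 now contains 2, leaving R4C2 = 3.
Column 3 now contains 2, so R4C3 = 1.
Column 5 already has 3, leaving R4C5 = 5.
Column 2 already has 3, so R5C2 = 2.
Row 5 now contains 2, which forces R5C4 = 6.
Row 5 already has 6, which forces R5C6 = 3.
Column 3 already has 4, which forces R6C3 = 6.
Column 4 now contains 6; hence R6C4 = 2.
The two cells of cage d must have product 12; hence R6C6 = 4.
Column 4 now contains 6, leaving R4C4 = 4.
4 is placed in column 6, so R4C6 = 6.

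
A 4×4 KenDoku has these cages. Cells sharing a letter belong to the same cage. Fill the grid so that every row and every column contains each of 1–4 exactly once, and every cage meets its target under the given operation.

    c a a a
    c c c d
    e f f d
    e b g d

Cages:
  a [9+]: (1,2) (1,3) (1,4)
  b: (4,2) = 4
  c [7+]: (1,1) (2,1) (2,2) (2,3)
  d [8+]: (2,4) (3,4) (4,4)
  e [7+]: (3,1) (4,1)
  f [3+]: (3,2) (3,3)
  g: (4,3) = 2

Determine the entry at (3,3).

1

Cage c needs sum 7, which forces (1,1) = 1.
Cage b is given; hence (4,2) = 4.
G is a freebie, which forces (4,3) = 2.
Cage e needs two cells with sum 7, leaving (3,1) = 4.
Cage f needs two cells with sum 3; hence (3,2) = 2.
2 is placed in column 3, so (3,3) = 1.
Row 3 now contains 1, which forces (3,4) = 3.
Row 4 already has 4, leaving (4,1) = 3.
Column 4 already has 3, which forces (4,4) = 1.
Column 2 now contains 2; hence (1,2) = 3.
Cage a has sum 9, so (1,3) = 4.
Cage a needs sum 9, so (1,4) = 2.
Column 1 now contains 3, which forces (2,1) = 2.
The 4 cells of cage c must have sum 7, so (2,2) = 1.
Column 3 now contains 1, leaving (2,3) = 3.
Column 4 now contains 1, which forces (2,4) = 4.
The full grid is 1 3 4 2 / 2 1 3 4 / 4 2 1 3 / 3 4 2 1.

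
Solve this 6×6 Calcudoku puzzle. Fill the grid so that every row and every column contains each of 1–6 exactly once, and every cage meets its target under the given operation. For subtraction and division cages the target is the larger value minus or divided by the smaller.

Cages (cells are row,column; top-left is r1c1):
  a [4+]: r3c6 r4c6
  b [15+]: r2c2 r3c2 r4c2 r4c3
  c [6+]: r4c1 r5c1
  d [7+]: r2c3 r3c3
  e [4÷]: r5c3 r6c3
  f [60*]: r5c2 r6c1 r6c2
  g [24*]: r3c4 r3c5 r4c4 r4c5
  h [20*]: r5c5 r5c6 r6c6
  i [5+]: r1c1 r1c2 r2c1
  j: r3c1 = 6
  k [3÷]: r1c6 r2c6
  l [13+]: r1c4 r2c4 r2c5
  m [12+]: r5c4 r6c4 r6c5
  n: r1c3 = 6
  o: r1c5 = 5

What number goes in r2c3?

Cage n is a single given cell, leaving r1c3 = 6.
Cage o is a single given cell; hence r1c5 = 5.
Cage j is a single given cell; hence r3c1 = 6.
In row 1, 4 can only go at r1c4, so r1c4 = 4.
In column 6, 6 can only go at r2c6, so r2c6 = 6.
The two cells of cage k must have quotient 3, which forces r1c6 = 2.
Cage l needs sum 13, so r2c4 = 5.
Cage l has sum 13; hence r2c5 = 4.
Cage i needs sum 5; hence r1c1 = 3.
2 is placed in row 1, so r1c2 = 1.
Cage i has sum 5, leaving r2c1 = 1.
The 3 cells of cage m must have sum 12, which forces r5c4 = 3.
Cage h needs product 20; hence r5c5 = 1.
The 3 cells of cage m must have sum 12, which forces r6c4 = 6.
Cage m needs sum 12, which forces r6c5 = 3.
Cage g has product 24, which forces r3c4 = 1.
Column 5 now contains 1, so r3c5 = 2.
1 is placed in row 3; hence r3c6 = 3.
Column 4 already has 6, which forces r4c4 = 2.
Cage g has product 24, which forces r4c5 = 6.
Column 6 already has 3, leaving r4c6 = 1.
Cage f has product 60, so r5c2 = 6.
Row 5 now contains 1; hence r5c3 = 4.
Row 5 now contains 4, which forces r5c6 = 5.
Cage e needs two cells with quotient 4, which forces r6c3 = 1.
Column 6 already has 5, leaving r6c6 = 4.
Cage d needs two cells with sum 7, so r2c3 = 2.
Column 3 now contains 4; hence r3c3 = 5.
2 is placed in row 4, leaving r4c1 = 4.
5 is placed in column 3, leaving r4c3 = 3.
Row 5 now contains 4, which forces r5c1 = 2.
Column 1 already has 2; hence r6c1 = 5.
Row 6 now contains 5, so r6c2 = 2.
Row 2 now contains 2, leaving r2c2 = 3.
5 is placed in row 3, so r3c2 = 4.
Row 4 now contains 3; hence r4c2 = 5.
Filled in: 3 1 6 4 5 2 / 1 3 2 5 4 6 / 6 4 5 1 2 3 / 4 5 3 2 6 1 / 2 6 4 3 1 5 / 5 2 1 6 3 4.

2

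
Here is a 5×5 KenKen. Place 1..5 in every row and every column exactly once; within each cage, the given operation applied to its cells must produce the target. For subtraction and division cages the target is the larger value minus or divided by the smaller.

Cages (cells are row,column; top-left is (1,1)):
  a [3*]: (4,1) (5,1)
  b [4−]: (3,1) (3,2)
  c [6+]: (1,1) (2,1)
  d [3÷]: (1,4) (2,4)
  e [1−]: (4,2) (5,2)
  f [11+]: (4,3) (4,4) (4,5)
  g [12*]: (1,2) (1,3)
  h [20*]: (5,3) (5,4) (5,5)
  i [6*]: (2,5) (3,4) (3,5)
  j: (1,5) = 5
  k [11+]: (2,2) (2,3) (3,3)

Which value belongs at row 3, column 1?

Cage j is given, which forces (1,5) = 5.
In row 1, 2 can only go at (1,1), so (1,1) = 2.
Cage c needs two cells with sum 6, so (2,1) = 4.
Row 1 needs a 1, and only (1,4) is open for it.
Column 4 now contains 1; hence (2,4) = 3.
Column 4 now contains 3, leaving (3,4) = 2.
The 3 cells of cage i must have product 6, so (2,5) = 1.
The 3 cells of cage i must have product 6; hence (3,5) = 3.
1 is placed in column 5; hence (5,5) = 4.
Cage k has sum 11; hence (3,3) = 4.
Column 3 now contains 4, so (4,3) = 5.
Row 4 now contains 5, leaving (4,4) = 4.
Column 5 now contains 4, so (4,5) = 2.
The 3 cells of cage h must have product 20, so (5,3) = 1.
4 is placed in row 5, so (5,4) = 5.
Cage g's pair has product 12, which forces (1,2) = 4.
Column 3 now contains 4; hence (1,3) = 3.
Cage k needs sum 11, leaving (2,2) = 5.
5 is placed in column 3; hence (2,3) = 2.
Column 2 already has 5; hence (3,2) = 1.
Cage a's pair has product 3, which forces (4,1) = 1.
1 is placed in column 2, which forces (4,2) = 3.
Row 5 already has 1, which forces (5,1) = 3.
Cage e needs two cells with difference 1, which forces (5,2) = 2.
Row 3 already has 1, so (3,1) = 5.
Filled in: 2 4 3 1 5 / 4 5 2 3 1 / 5 1 4 2 3 / 1 3 5 4 2 / 3 2 1 5 4.

5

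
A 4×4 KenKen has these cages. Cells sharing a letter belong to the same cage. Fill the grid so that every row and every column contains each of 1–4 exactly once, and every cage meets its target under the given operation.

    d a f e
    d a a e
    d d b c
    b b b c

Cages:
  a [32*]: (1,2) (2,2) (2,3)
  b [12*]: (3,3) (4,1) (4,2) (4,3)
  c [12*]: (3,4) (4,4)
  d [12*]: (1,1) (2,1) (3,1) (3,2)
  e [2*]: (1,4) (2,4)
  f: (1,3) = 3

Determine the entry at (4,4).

4

Cage a needs product 32, which forces (1,2) = 4.
F is a freebie, leaving (1,3) = 3.
The 3 cells of cage a must have product 32, which forces (2,2) = 2.
Cage a has product 32, leaving (2,3) = 4.
Row 2 now contains 2, which forces (2,4) = 1.
2 is placed in column 2, which forces (3,2) = 1.
Row 3 already has 1, leaving (3,3) = 2.
Column 2 already has 1, so (4,2) = 3.
Column 3 already has 4; hence (4,3) = 1.
Row 4 already has 3; hence (4,4) = 4.
Cage d has product 12, which forces (1,1) = 1.
1 is placed in column 4, which forces (1,4) = 2.
1 is placed in row 2; hence (2,1) = 3.
The 4 cells of cage d must have product 12, leaving (3,1) = 4.
Column 4 now contains 4, so (3,4) = 3.
4 is placed in row 4, so (4,1) = 2.
Filled in: 1 4 3 2 / 3 2 4 1 / 4 1 2 3 / 2 3 1 4.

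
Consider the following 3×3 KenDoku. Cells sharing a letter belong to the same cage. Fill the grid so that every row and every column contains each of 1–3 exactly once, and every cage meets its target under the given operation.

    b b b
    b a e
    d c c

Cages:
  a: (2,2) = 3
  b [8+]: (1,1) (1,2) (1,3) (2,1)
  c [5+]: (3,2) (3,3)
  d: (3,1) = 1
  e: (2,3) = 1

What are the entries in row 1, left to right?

The 4 cells of cage b must have sum 8, leaving (2,1) = 2.
A is a freebie; hence (2,2) = 3.
E is a freebie; hence (2,3) = 1.
Cage d is given, so (3,1) = 1.
Column 2 now contains 3, leaving (3,2) = 2.
Row 3 already has 2, leaving (3,3) = 3.
1 is placed in column 1, so (1,1) = 3.
2 is placed in column 2, so (1,2) = 1.
Column 3 now contains 3, which forces (1,3) = 2.
Completed grid: 3 1 2 / 2 3 1 / 1 2 3.

3 1 2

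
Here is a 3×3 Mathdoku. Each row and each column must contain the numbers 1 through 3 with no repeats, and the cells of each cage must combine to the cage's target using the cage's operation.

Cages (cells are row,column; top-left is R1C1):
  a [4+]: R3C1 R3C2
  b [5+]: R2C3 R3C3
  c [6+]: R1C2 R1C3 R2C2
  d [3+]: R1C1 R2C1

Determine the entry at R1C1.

2

Row 3 needs a 2, and only R3C3 is open for it.
Column 3 now contains 2; hence R2C3 = 3.
Cage c has sum 6; hence R1C2 = 3.
3 is placed in column 3, which forces R1C3 = 1.
The 3 cells of cage c must have sum 6, leaving R2C2 = 2.
Column 2 now contains 3, leaving R3C2 = 1.
Row 1 already has 1, leaving R1C1 = 2.
Row 2 now contains 2, so R2C1 = 1.
Row 3 now contains 1, which forces R3C1 = 3.
The full grid is 2 3 1 / 1 2 3 / 3 1 2.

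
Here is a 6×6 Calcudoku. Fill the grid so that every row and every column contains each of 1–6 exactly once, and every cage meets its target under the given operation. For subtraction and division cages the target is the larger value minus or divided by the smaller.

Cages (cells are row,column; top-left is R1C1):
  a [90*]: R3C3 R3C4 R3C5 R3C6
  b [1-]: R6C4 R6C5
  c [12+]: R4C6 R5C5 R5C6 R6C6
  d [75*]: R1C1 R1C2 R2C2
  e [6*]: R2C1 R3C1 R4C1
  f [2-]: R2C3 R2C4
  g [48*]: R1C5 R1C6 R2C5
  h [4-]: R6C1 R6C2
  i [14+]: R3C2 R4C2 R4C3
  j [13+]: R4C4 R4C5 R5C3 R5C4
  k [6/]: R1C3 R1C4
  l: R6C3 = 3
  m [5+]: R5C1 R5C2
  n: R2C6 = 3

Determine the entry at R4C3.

4

The 3 cells of cage d must have product 75, leaving R1C1 = 5.
Cage d has product 75, which forces R1C2 = 3.
Cage d has product 75; hence R2C2 = 5.
Cage n is given, so R2C6 = 3.
Cage l is given, so R6C3 = 3.
The only place for 1 in row 2 is R2C1.
The only place for 2 in row 3 is R3C1.
Column 1 now contains 2, so R4C1 = 3.
3 is placed in column 1; hence R5C1 = 4.
Column 1 now contains 2, so R6C1 = 6.
Cage h's pair has difference 4, so R6C2 = 2.
Cage i needs sum 14, so R3C2 = 4.
Column 2 now contains 2, which forces R4C2 = 6.
The 3 cells of cage i must have sum 14, leaving R4C3 = 4.
Column 2 now contains 2; hence R5C2 = 1.
Cage f needs two cells with difference 2, which forces R2C4 = 4.
Column 4 already has 4, which forces R6C4 = 5.
Row 6 already has 5, leaving R6C5 = 4.
Row 6 now contains 4, leaving R6C6 = 1.
Cage g needs product 48, which forces R1C6 = 4.
Column 4 already has 5; hence R4C4 = 1.
Cage j has sum 13, so R4C5 = 5.
Column 6 now contains 1, leaving R4C6 = 2.
Cage j has sum 13, so R5C3 = 5.
Column 4 already has 5, so R5C4 = 2.
The 4 cells of cage c must have sum 12, which forces R5C5 = 3.
The 4 cells of cage c must have sum 12, so R5C6 = 6.
The two cells of cage k must have quotient 6; hence R1C3 = 1.
Column 4 now contains 1, leaving R1C4 = 6.
Row 1 already has 6; hence R1C5 = 2.
Column 5 already has 2, so R2C5 = 6.
1 is placed in column 3, leaving R3C3 = 6.
Cage a needs product 90, which forces R3C4 = 3.
Column 5 now contains 6; hence R3C5 = 1.
Column 6 now contains 6, which forces R3C6 = 5.
Row 2 now contains 6, so R2C3 = 2.
The full grid is 5 3 1 6 2 4 / 1 5 2 4 6 3 / 2 4 6 3 1 5 / 3 6 4 1 5 2 / 4 1 5 2 3 6 / 6 2 3 5 4 1.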